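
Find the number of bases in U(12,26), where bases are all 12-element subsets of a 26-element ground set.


Bases of U(12,26) are all 12-element subsets of the 26-element ground set.
Number of bases = C(26,12).
C(26,12) = 26! / (12! * 14!) = 9657700.

9657700


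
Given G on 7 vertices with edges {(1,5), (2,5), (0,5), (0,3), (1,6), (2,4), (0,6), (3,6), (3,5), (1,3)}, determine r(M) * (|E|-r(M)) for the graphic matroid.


r(M) = |V| - c = 7 - 1 = 6.
nullity = |E| - r(M) = 10 - 6 = 4.
Product = 6 * 4 = 24.

24


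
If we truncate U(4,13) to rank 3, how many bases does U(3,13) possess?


Truncating U(4,13) to rank 3 gives U(3,13).
Bases of U(3,13) are all 3-element subsets of 13 elements.
Number of bases = C(13,3) = (13 * 12 * 11) / (1 * 2 * 3) = 286.

286


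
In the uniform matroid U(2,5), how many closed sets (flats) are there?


Flats of U(2,5): every subset of size < 2 is a flat, plus E itself.
Count = C(5,0) + C(5,1) + 1
     = 1 + 5 + 1
     = 7.

7


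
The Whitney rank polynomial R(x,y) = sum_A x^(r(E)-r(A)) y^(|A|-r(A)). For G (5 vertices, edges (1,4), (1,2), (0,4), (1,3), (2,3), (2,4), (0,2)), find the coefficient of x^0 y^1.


R(x,y) = sum over A in 2^E of x^(r(E)-r(A)) * y^(|A|-r(A)).
G has 5 vertices, 7 edges. r(E) = 4.
Enumerate all 2^7 = 128 subsets.
Count subsets with r(E)-r(A)=0 and |A|-r(A)=1: 19.

19


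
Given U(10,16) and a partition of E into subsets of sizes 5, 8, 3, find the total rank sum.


r(Ai) = min(|Ai|, 10) for each part.
Sum = min(5,10) + min(8,10) + min(3,10)
    = 5 + 8 + 3
    = 16.

16


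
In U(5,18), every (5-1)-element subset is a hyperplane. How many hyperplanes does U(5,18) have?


Hyperplanes of U(5,18) are flats of rank 4.
In a uniform matroid, these are exactly the (4)-element subsets.
Count = (18 choose 4) = 3060.

3060


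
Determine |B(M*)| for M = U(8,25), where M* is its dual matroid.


The dual of U(r,n) is U(n-r, n) = U(17,25).
Bases of U(17,25) are all (17)-element subsets.
|B(M*)| = (25 choose 17) = 1081575.

1081575


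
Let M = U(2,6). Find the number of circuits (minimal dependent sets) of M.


In U(2,6), circuits are the (3)-element subsets.
Any set of 3 elements is dependent, and removing any one element gives
an independent set of size 2, so it is a minimal dependent set.
Number of circuits = (6 choose 3) = 20.

20


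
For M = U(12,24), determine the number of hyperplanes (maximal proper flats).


Hyperplanes of U(12,24) are flats of rank 11.
In a uniform matroid, these are exactly the (11)-element subsets.
Count = (24 choose 11) = 2496144.

2496144


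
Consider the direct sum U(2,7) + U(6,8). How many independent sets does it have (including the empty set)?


For a direct sum, |I(M1+M2)| = |I(M1)| * |I(M2)|.
|I(U(2,7))| = sum C(7,k) for k=0..2 = 29.
|I(U(6,8))| = sum C(8,k) for k=0..6 = 247.
Total = 29 * 247 = 7163.

7163


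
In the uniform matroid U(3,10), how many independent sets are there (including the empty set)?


Independent sets of U(3,10) are all subsets of size <= 3.
Count = C(10,0) + C(10,1) + C(10,2) + C(10,3)
     = 1 + 10 + 45 + 120
     = 176.

176


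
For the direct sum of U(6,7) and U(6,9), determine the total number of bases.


Bases of a direct sum M1 + M2: |B| = |B(M1)| * |B(M2)|.
|B(U(6,7))| = C(7,6) = 7.
|B(U(6,9))| = C(9,6) = 84.
Total bases = 7 * 84 = 588.

588


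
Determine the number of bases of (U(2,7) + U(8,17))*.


(M1+M2)* = M1* + M2*.
M1* = U(5,7), bases: C(7,5) = 21.
M2* = U(9,17), bases: C(17,9) = 24310.
|B(M*)| = 21 * 24310 = 510510.

510510


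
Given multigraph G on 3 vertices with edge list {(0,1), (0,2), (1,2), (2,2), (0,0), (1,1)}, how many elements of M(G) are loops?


In a graphic matroid, a loop is a self-loop edge (u,u) with rank 0.
Examining all 6 edges for self-loops...
Self-loops found: (2,2), (0,0), (1,1)
Number of loops = 3.

3


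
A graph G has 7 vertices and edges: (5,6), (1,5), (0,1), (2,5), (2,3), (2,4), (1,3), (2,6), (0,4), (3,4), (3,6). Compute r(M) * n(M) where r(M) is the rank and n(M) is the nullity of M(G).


r(M) = |V| - c = 7 - 1 = 6.
nullity = |E| - r(M) = 11 - 6 = 5.
Product = 6 * 5 = 30.

30


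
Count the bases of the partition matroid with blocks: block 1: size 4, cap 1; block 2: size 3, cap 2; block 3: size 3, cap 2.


A basis picks exactly ci elements from block i.
Number of bases = product of C(|Si|, ci).
= C(4,1) * C(3,2) * C(3,2)
= 4 * 3 * 3
= 36.

36


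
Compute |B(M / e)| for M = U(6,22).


Contracting e from U(6,22) gives U(5,21).
Bases of U(5,21) = C(21,5) = 21! / (5! * 16!) = 20349.

20349


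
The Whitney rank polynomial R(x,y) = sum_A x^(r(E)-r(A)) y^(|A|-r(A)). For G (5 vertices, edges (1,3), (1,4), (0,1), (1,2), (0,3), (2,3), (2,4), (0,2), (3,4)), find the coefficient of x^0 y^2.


R(x,y) = sum over A in 2^E of x^(r(E)-r(A)) * y^(|A|-r(A)).
G has 5 vertices, 9 edges. r(E) = 4.
Enumerate all 2^9 = 512 subsets.
Count subsets with r(E)-r(A)=0 and |A|-r(A)=2: 82.

82


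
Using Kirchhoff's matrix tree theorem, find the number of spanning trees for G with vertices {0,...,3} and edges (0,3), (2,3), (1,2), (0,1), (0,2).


By Kirchhoff's matrix tree theorem, the number of spanning trees equals
the determinant of any cofactor of the Laplacian matrix L.
G has 4 vertices and 5 edges.
Computing the (3 x 3) cofactor determinant gives 8.

8


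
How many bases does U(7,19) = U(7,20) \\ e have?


Deleting e from U(7,20) gives U(7,19) since n > r.
Bases of U(7,19) = C(19,7) = 19! / (7! * 12!) = 50388.

50388


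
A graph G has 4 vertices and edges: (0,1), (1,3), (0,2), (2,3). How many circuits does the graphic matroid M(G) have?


A circuit in a graphic matroid = edge set of a simple cycle.
G has 4 vertices and 4 edges.
Enumerating all minimal edge subsets forming cycles...
Total circuits found: 1.

1


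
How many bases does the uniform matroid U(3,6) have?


Bases of U(3,6) are all 3-element subsets of the 6-element ground set.
Number of bases = C(6,3).
C(6,3) = (6 * 5 * 4) / (1 * 2 * 3) = 20.

20


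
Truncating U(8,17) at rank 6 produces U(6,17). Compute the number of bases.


Truncating U(8,17) to rank 6 gives U(6,17).
Bases of U(6,17) are all 6-element subsets of 17 elements.
Number of bases = C(17,6) = 12376.

12376


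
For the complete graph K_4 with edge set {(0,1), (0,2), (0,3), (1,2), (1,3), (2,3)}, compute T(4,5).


T(K_4; x,y) = x^3 + 3x^2 + 4xy + 2x + y^3 + 3y^2 + 2y.
Substituting x=4, y=5:
= 64 + 48 + 80 + 8 + 125 + 75 + 10
= 410.

410


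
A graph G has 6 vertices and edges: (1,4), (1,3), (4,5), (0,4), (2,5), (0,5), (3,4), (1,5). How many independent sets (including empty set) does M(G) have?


An independent set in a graphic matroid is an acyclic edge subset.
G has 6 vertices and 8 edges.
Enumerate all 2^8 = 256 subsets, checking for acyclicity.
Total independent sets = 164.

164


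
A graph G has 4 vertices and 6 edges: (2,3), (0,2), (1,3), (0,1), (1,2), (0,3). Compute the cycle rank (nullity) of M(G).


Cycle rank (nullity) = |E| - r(M) = |E| - (|V| - c).
|E| = 6, |V| = 4, c = 1.
Nullity = 6 - (4 - 1) = 6 - 3 = 3.

3


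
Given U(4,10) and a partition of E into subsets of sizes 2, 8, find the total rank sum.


r(Ai) = min(|Ai|, 4) for each part.
Sum = min(2,4) + min(8,4)
    = 2 + 4
    = 6.

6


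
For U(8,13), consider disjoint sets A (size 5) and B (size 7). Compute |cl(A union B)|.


|A union B| = 5 + 7 = 12 (disjoint).
In U(8,13), cl(S) = S if |S| < 8, else cl(S) = E.
Since 12 >= 8, cl(A union B) = E.
|cl(A union B)| = 13.

13


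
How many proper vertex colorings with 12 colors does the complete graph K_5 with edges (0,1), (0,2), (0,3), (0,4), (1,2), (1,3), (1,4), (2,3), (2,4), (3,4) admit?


P(K_5, k) = k(k-1)(k-2)...(k-4).
P(12) = (12) * (11) * (10) * (9) * (8) = 95040.

95040


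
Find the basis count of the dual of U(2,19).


The dual of U(r,n) is U(n-r, n) = U(17,19).
Bases of U(17,19) are all (17)-element subsets.
|B(M*)| = (19 choose 17) = 171.

171


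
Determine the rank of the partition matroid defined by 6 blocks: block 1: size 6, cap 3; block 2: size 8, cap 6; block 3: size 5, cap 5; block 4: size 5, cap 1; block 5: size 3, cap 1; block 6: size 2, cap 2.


Rank of a partition matroid = sum of min(|Si|, ci) for each block.
= min(6,3) + min(8,6) + min(5,5) + min(5,1) + min(3,1) + min(2,2)
= 3 + 6 + 5 + 1 + 1 + 2
= 18.

18


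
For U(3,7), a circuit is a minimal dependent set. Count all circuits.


In U(3,7), circuits are the (4)-element subsets.
Any set of 4 elements is dependent, and removing any one element gives
an independent set of size 3, so it is a minimal dependent set.
Number of circuits = C(7,4) = (7 * 6 * 5 * 4) / (1 * 2 * 3 * 4) = 35.

35


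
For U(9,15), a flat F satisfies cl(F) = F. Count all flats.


Flats of U(9,15): every subset of size < 9 is a flat, plus E itself.
Count = C(15,0) + C(15,1) + C(15,2) + C(15,3) + C(15,4) + C(15,5) + C(15,6) + C(15,7) + C(15,8) + 1
     = 1 + 15 + 105 + 455 + 1365 + 3003 + 5005 + 6435 + 6435 + 1
     = 22820.

22820


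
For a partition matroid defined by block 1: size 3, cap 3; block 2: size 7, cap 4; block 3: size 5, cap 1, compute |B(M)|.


A basis picks exactly ci elements from block i.
Number of bases = product of C(|Si|, ci).
= C(3,3) * C(7,4) * C(5,1)
= 1 * 35 * 5
= 175.

175


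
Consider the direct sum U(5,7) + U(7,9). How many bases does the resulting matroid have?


Bases of a direct sum M1 + M2: |B| = |B(M1)| * |B(M2)|.
|B(U(5,7))| = C(7,5) = 21.
|B(U(7,9))| = C(9,7) = 36.
Total bases = 21 * 36 = 756.

756


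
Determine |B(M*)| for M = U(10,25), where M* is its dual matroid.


The dual of U(r,n) is U(n-r, n) = U(15,25).
Bases of U(15,25) are all (15)-element subsets.
|B(M*)| = C(25,15) = 3268760.

3268760


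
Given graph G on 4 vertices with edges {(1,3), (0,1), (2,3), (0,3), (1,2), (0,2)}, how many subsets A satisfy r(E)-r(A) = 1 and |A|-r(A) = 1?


R(x,y) = sum over A in 2^E of x^(r(E)-r(A)) * y^(|A|-r(A)).
G has 4 vertices, 6 edges. r(E) = 3.
Enumerate all 2^6 = 64 subsets.
Count subsets with r(E)-r(A)=1 and |A|-r(A)=1: 4.

4


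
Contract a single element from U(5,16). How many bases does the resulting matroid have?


Contracting e from U(5,16) gives U(4,15).
Bases of U(4,15) = C(15,4) = 15! / (4! * 11!) = 1365.

1365


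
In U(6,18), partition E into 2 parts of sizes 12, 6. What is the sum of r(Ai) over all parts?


r(Ai) = min(|Ai|, 6) for each part.
Sum = min(12,6) + min(6,6)
    = 6 + 6
    = 12.

12


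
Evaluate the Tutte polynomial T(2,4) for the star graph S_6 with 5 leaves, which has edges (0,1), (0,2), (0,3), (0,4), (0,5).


A star on 6 vertices is a tree with 5 edges.
T(x,y) = x^(5) for any tree.
T(2,4) = 2^5 = 32.

32


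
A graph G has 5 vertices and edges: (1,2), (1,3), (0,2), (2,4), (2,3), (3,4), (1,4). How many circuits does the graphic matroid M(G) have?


A circuit in a graphic matroid = edge set of a simple cycle.
G has 5 vertices and 7 edges.
Enumerating all minimal edge subsets forming cycles...
Total circuits found: 7.

7


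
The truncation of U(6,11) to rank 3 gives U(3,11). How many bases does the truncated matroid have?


Truncating U(6,11) to rank 3 gives U(3,11).
Bases of U(3,11) are all 3-element subsets of 11 elements.
Number of bases = C(11,3) = (11 * 10 * 9) / (1 * 2 * 3) = 165.

165


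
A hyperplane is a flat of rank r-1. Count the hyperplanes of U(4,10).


Hyperplanes of U(4,10) are flats of rank 3.
In a uniform matroid, these are exactly the (3)-element subsets.
Count = (10 choose 3) = 120.

120


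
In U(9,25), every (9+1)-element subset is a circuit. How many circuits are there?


In U(9,25), circuits are the (10)-element subsets.
Any set of 10 elements is dependent, and removing any one element gives
an independent set of size 9, so it is a minimal dependent set.
Number of circuits = (25 choose 10) = 3268760.

3268760


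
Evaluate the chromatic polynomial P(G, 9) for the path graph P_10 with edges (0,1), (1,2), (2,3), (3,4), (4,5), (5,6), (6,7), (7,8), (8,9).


P(P_10, k) = k * (k-1)^(9).
P(9) = 9 * 8^9 = 9 * 134217728 = 1207959552.

1207959552


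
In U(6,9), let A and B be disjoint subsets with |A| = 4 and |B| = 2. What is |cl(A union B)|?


|A union B| = 4 + 2 = 6 (disjoint).
In U(6,9), cl(S) = S if |S| < 6, else cl(S) = E.
Since 6 >= 6, cl(A union B) = E.
|cl(A union B)| = 9.

9


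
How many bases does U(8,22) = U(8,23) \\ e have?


Deleting e from U(8,23) gives U(8,22) since n > r.
Bases of U(8,22) = C(22,8) = 319770.

319770


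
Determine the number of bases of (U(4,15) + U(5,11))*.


(M1+M2)* = M1* + M2*.
M1* = U(11,15), bases: C(15,11) = 1365.
M2* = U(6,11), bases: C(11,6) = 462.
|B(M*)| = 1365 * 462 = 630630.

630630


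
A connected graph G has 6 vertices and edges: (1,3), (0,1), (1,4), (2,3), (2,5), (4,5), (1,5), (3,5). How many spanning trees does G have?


By Kirchhoff's matrix tree theorem, the number of spanning trees equals
the determinant of any cofactor of the Laplacian matrix L.
G has 6 vertices and 8 edges.
Computing the (5 x 5) cofactor determinant gives 21.

21


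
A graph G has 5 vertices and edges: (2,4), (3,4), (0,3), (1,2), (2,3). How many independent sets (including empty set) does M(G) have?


An independent set in a graphic matroid is an acyclic edge subset.
G has 5 vertices and 5 edges.
Enumerate all 2^5 = 32 subsets, checking for acyclicity.
Total independent sets = 28.

28


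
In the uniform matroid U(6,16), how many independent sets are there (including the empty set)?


Independent sets of U(6,16) are all subsets of size <= 6.
Count = C(16,0) + C(16,1) + C(16,2) + C(16,3) + C(16,4) + C(16,5) + C(16,6)
     = 1 + 16 + 120 + 560 + 1820 + 4368 + 8008
     = 14893.

14893


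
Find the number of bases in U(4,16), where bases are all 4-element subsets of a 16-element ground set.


Bases of U(4,16) are all 4-element subsets of the 16-element ground set.
Number of bases = C(16,4).
(16 choose 4) = 1820.

1820


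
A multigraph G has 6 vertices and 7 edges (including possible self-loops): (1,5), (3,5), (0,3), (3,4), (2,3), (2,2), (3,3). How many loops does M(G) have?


In a graphic matroid, a loop is a self-loop edge (u,u) with rank 0.
Examining all 7 edges for self-loops...
Self-loops found: (2,2), (3,3)
Number of loops = 2.

2


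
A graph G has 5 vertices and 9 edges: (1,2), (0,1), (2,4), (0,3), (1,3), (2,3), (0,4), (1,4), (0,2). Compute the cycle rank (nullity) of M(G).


Cycle rank (nullity) = |E| - r(M) = |E| - (|V| - c).
|E| = 9, |V| = 5, c = 1.
Nullity = 9 - (5 - 1) = 9 - 4 = 5.

5


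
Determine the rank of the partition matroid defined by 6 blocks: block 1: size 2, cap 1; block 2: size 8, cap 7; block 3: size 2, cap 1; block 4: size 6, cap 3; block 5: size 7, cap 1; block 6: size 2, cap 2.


Rank of a partition matroid = sum of min(|Si|, ci) for each block.
= min(2,1) + min(8,7) + min(2,1) + min(6,3) + min(7,1) + min(2,2)
= 1 + 7 + 1 + 3 + 1 + 2
= 15.

15


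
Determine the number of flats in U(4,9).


Flats of U(4,9): every subset of size < 4 is a flat, plus E itself.
Count = C(9,0) + C(9,1) + C(9,2) + C(9,3) + 1
     = 1 + 9 + 36 + 84 + 1
     = 131.

131


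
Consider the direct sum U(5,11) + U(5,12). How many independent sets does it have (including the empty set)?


For a direct sum, |I(M1+M2)| = |I(M1)| * |I(M2)|.
|I(U(5,11))| = sum C(11,k) for k=0..5 = 1024.
|I(U(5,12))| = sum C(12,k) for k=0..5 = 1586.
Total = 1024 * 1586 = 1624064.

1624064


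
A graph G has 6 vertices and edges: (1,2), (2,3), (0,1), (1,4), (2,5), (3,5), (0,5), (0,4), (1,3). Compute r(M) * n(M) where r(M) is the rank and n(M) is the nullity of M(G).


r(M) = |V| - c = 6 - 1 = 5.
nullity = |E| - r(M) = 9 - 5 = 4.
Product = 5 * 4 = 20.

20


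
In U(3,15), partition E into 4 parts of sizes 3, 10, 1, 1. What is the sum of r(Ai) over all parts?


r(Ai) = min(|Ai|, 3) for each part.
Sum = min(3,3) + min(10,3) + min(1,3) + min(1,3)
    = 3 + 3 + 1 + 1
    = 8.

8


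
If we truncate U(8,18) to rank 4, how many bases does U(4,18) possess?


Truncating U(8,18) to rank 4 gives U(4,18).
Bases of U(4,18) are all 4-element subsets of 18 elements.
Number of bases = C(18,4) = 18! / (4! * 14!) = 3060.

3060


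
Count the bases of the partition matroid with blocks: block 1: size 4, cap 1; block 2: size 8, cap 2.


A basis picks exactly ci elements from block i.
Number of bases = product of C(|Si|, ci).
= C(4,1) * C(8,2)
= 4 * 28
= 112.

112


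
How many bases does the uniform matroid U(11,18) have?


Bases of U(11,18) are all 11-element subsets of the 18-element ground set.
Number of bases = C(18,11).
C(18,11) = 31824.

31824


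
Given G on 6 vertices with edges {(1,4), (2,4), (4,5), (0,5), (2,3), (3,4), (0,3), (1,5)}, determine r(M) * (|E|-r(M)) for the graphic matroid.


r(M) = |V| - c = 6 - 1 = 5.
nullity = |E| - r(M) = 8 - 5 = 3.
Product = 5 * 3 = 15.

15


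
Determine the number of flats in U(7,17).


Flats of U(7,17): every subset of size < 7 is a flat, plus E itself.
Count = (17 choose 0) + (17 choose 1) + (17 choose 2) + (17 choose 3) + (17 choose 4) + (17 choose 5) + (17 choose 6) + 1
     = 1 + 17 + 136 + 680 + 2380 + 6188 + 12376 + 1
     = 21779.

21779


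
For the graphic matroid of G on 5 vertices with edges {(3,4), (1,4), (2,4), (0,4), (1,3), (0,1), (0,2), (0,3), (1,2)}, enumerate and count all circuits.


A circuit in a graphic matroid = edge set of a simple cycle.
G has 5 vertices and 9 edges.
Enumerating all minimal edge subsets forming cycles...
Total circuits found: 22.

22


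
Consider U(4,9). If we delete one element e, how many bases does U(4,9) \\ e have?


Deleting e from U(4,9) gives U(4,8) since n > r.
Bases of U(4,8) = (8 choose 4) = 70.

70


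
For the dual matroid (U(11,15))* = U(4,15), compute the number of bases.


The dual of U(r,n) is U(n-r, n) = U(4,15).
Bases of U(4,15) are all (4)-element subsets.
|B(M*)| = C(15,4) = 15! / (4! * 11!) = 1365.

1365


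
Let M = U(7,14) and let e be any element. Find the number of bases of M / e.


Contracting e from U(7,14) gives U(6,13).
Bases of U(6,13) = C(13,6) = 1716.

1716


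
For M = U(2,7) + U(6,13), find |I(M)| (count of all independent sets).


For a direct sum, |I(M1+M2)| = |I(M1)| * |I(M2)|.
|I(U(2,7))| = sum C(7,k) for k=0..2 = 29.
|I(U(6,13))| = sum C(13,k) for k=0..6 = 4096.
Total = 29 * 4096 = 118784.

118784


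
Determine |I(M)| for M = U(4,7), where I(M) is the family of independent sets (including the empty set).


Independent sets of U(4,7) are all subsets of size <= 4.
Count = C(7,0) + C(7,1) + C(7,2) + C(7,3) + C(7,4)
     = 1 + 7 + 21 + 35 + 35
     = 99.

99


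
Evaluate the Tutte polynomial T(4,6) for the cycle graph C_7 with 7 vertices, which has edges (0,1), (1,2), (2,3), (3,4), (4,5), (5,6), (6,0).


T(C_7; x,y) = x + x^2 + ... + x^(6) + y.
T(4,6) = 4^1 + 4^2 + 4^3 + 4^4 + 4^5 + 4^6 + 6
= 4 + 16 + 64 + 256 + 1024 + 4096 + 6
= 5466.

5466


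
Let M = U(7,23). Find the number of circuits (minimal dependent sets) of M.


In U(7,23), circuits are the (8)-element subsets.
Any set of 8 elements is dependent, and removing any one element gives
an independent set of size 7, so it is a minimal dependent set.
Number of circuits = (23 choose 8) = 490314.

490314


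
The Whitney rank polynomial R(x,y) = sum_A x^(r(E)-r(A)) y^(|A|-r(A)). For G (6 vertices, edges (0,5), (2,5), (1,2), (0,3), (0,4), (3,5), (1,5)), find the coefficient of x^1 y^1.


R(x,y) = sum over A in 2^E of x^(r(E)-r(A)) * y^(|A|-r(A)).
G has 6 vertices, 7 edges. r(E) = 5.
Enumerate all 2^7 = 128 subsets.
Count subsets with r(E)-r(A)=1 and |A|-r(A)=1: 12.

12


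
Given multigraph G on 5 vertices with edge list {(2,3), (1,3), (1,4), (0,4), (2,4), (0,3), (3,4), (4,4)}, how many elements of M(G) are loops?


In a graphic matroid, a loop is a self-loop edge (u,u) with rank 0.
Examining all 8 edges for self-loops...
Self-loops found: (4,4)
Number of loops = 1.

1


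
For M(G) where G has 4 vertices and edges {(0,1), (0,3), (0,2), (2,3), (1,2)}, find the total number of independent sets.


An independent set in a graphic matroid is an acyclic edge subset.
G has 4 vertices and 5 edges.
Enumerate all 2^5 = 32 subsets, checking for acyclicity.
Total independent sets = 24.

24


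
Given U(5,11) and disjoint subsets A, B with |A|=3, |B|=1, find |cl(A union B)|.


|A union B| = 3 + 1 = 4 (disjoint).
In U(5,11), cl(S) = S if |S| < 5, else cl(S) = E.
Since 4 < 5, cl(A union B) = A union B.
|cl(A union B)| = 4.

4


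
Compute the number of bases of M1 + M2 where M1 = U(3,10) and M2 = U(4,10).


Bases of a direct sum M1 + M2: |B| = |B(M1)| * |B(M2)|.
|B(U(3,10))| = C(10,3) = 120.
|B(U(4,10))| = C(10,4) = 210.
Total bases = 120 * 210 = 25200.

25200


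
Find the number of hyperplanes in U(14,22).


Hyperplanes of U(14,22) are flats of rank 13.
In a uniform matroid, these are exactly the (13)-element subsets.
Count = C(22,13) = 497420.

497420


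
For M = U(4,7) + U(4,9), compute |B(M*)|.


(M1+M2)* = M1* + M2*.
M1* = U(3,7), bases: C(7,3) = 35.
M2* = U(5,9), bases: C(9,5) = 126.
|B(M*)| = 35 * 126 = 4410.

4410


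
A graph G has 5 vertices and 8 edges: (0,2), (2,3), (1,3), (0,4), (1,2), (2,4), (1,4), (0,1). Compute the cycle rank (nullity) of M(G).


Cycle rank (nullity) = |E| - r(M) = |E| - (|V| - c).
|E| = 8, |V| = 5, c = 1.
Nullity = 8 - (5 - 1) = 8 - 4 = 4.

4


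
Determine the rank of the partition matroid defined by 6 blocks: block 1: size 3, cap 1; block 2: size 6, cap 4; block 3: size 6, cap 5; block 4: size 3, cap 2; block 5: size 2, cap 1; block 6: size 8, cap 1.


Rank of a partition matroid = sum of min(|Si|, ci) for each block.
= min(3,1) + min(6,4) + min(6,5) + min(3,2) + min(2,1) + min(8,1)
= 1 + 4 + 5 + 2 + 1 + 1
= 14.

14


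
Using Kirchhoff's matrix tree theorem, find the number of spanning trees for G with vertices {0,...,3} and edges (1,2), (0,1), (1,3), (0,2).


By Kirchhoff's matrix tree theorem, the number of spanning trees equals
the determinant of any cofactor of the Laplacian matrix L.
G has 4 vertices and 4 edges.
Computing the (3 x 3) cofactor determinant gives 3.

3


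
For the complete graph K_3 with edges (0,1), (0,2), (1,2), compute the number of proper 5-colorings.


P(K_3, k) = k(k-1)(k-2)...(k-2).
P(5) = (5) * (4) * (3) = 60.

60


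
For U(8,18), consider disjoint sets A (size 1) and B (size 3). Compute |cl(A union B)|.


|A union B| = 1 + 3 = 4 (disjoint).
In U(8,18), cl(S) = S if |S| < 8, else cl(S) = E.
Since 4 < 8, cl(A union B) = A union B.
|cl(A union B)| = 4.

4


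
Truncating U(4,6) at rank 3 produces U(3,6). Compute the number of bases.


Truncating U(4,6) to rank 3 gives U(3,6).
Bases of U(3,6) are all 3-element subsets of 6 elements.
Number of bases = C(6,3) = 6! / (3! * 3!) = 20.

20


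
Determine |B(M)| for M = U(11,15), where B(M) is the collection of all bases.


Bases of U(11,15) are all 11-element subsets of the 15-element ground set.
Number of bases = C(15,11).
C(15,11) = 1365.

1365


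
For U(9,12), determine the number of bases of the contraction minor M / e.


Contracting e from U(9,12) gives U(8,11).
Bases of U(8,11) = C(11,8) = 11! / (8! * 3!) = 165.

165


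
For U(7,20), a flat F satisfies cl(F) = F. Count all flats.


Flats of U(7,20): every subset of size < 7 is a flat, plus E itself.
Count = (20 choose 0) + (20 choose 1) + (20 choose 2) + (20 choose 3) + (20 choose 4) + (20 choose 5) + (20 choose 6) + 1
     = 1 + 20 + 190 + 1140 + 4845 + 15504 + 38760 + 1
     = 60461.

60461


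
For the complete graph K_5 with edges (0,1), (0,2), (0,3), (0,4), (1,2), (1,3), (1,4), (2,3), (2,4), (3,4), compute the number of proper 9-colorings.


P(K_5, k) = k(k-1)(k-2)...(k-4).
P(9) = (9) * (8) * (7) * (6) * (5) = 15120.

15120


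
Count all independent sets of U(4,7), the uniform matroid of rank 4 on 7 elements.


Independent sets of U(4,7) are all subsets of size <= 4.
Count = (7 choose 0) + (7 choose 1) + (7 choose 2) + (7 choose 3) + (7 choose 4)
     = 1 + 7 + 21 + 35 + 35
     = 99.

99


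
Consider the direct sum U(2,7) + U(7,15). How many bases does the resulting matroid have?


Bases of a direct sum M1 + M2: |B| = |B(M1)| * |B(M2)|.
|B(U(2,7))| = C(7,2) = 21.
|B(U(7,15))| = C(15,7) = 6435.
Total bases = 21 * 6435 = 135135.

135135


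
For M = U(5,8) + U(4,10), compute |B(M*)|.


(M1+M2)* = M1* + M2*.
M1* = U(3,8), bases: C(8,3) = 56.
M2* = U(6,10), bases: C(10,6) = 210.
|B(M*)| = 56 * 210 = 11760.

11760


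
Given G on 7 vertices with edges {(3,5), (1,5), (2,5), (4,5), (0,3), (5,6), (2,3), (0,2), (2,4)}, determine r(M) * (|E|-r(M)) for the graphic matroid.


r(M) = |V| - c = 7 - 1 = 6.
nullity = |E| - r(M) = 9 - 6 = 3.
Product = 6 * 3 = 18.

18


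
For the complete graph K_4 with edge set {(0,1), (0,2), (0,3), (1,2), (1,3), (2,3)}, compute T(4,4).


T(K_4; x,y) = x^3 + 3x^2 + 4xy + 2x + y^3 + 3y^2 + 2y.
Substituting x=4, y=4:
= 64 + 48 + 64 + 8 + 64 + 48 + 8
= 304.

304


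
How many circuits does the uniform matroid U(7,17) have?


In U(7,17), circuits are the (8)-element subsets.
Any set of 8 elements is dependent, and removing any one element gives
an independent set of size 7, so it is a minimal dependent set.
Number of circuits = C(17,8) = 24310.

24310


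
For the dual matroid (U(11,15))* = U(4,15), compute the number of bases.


The dual of U(r,n) is U(n-r, n) = U(4,15).
Bases of U(4,15) are all (4)-element subsets.
|B(M*)| = (15 choose 4) = 1365.

1365


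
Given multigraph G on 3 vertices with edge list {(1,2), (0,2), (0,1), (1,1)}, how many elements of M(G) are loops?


In a graphic matroid, a loop is a self-loop edge (u,u) with rank 0.
Examining all 4 edges for self-loops...
Self-loops found: (1,1)
Number of loops = 1.

1


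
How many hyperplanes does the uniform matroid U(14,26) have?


Hyperplanes of U(14,26) are flats of rank 13.
In a uniform matroid, these are exactly the (13)-element subsets.
Count = C(26,13) = 26! / (13! * 13!) = 10400600.

10400600


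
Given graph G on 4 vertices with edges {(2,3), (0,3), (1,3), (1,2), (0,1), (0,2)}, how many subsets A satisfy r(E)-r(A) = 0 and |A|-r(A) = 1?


R(x,y) = sum over A in 2^E of x^(r(E)-r(A)) * y^(|A|-r(A)).
G has 4 vertices, 6 edges. r(E) = 3.
Enumerate all 2^6 = 64 subsets.
Count subsets with r(E)-r(A)=0 and |A|-r(A)=1: 15.

15


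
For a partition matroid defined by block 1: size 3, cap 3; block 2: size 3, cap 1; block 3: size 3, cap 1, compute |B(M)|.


A basis picks exactly ci elements from block i.
Number of bases = product of C(|Si|, ci).
= C(3,3) * C(3,1) * C(3,1)
= 1 * 3 * 3
= 9.

9


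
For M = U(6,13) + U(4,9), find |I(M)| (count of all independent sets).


For a direct sum, |I(M1+M2)| = |I(M1)| * |I(M2)|.
|I(U(6,13))| = sum C(13,k) for k=0..6 = 4096.
|I(U(4,9))| = sum C(9,k) for k=0..4 = 256.
Total = 4096 * 256 = 1048576.

1048576


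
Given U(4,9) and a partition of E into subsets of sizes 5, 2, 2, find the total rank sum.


r(Ai) = min(|Ai|, 4) for each part.
Sum = min(5,4) + min(2,4) + min(2,4)
    = 4 + 2 + 2
    = 8.

8


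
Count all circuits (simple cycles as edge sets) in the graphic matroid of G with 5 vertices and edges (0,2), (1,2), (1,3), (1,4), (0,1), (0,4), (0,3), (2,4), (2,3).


A circuit in a graphic matroid = edge set of a simple cycle.
G has 5 vertices and 9 edges.
Enumerating all minimal edge subsets forming cycles...
Total circuits found: 22.

22


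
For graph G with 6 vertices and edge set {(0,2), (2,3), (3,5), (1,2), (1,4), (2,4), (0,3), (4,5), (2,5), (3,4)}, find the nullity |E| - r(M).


Cycle rank (nullity) = |E| - r(M) = |E| - (|V| - c).
|E| = 10, |V| = 6, c = 1.
Nullity = 10 - (6 - 1) = 10 - 5 = 5.

5


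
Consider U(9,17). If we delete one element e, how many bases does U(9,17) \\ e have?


Deleting e from U(9,17) gives U(9,16) since n > r.
Bases of U(9,16) = C(16,9) = 16! / (9! * 7!) = 11440.

11440


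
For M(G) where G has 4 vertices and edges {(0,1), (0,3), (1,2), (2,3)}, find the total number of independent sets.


An independent set in a graphic matroid is an acyclic edge subset.
G has 4 vertices and 4 edges.
Enumerate all 2^4 = 16 subsets, checking for acyclicity.
Total independent sets = 15.

15


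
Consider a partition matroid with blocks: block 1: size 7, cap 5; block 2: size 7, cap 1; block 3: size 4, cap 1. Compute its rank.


Rank of a partition matroid = sum of min(|Si|, ci) for each block.
= min(7,5) + min(7,1) + min(4,1)
= 5 + 1 + 1
= 7.

7


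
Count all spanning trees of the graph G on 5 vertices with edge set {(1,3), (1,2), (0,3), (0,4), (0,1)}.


By Kirchhoff's matrix tree theorem, the number of spanning trees equals
the determinant of any cofactor of the Laplacian matrix L.
G has 5 vertices and 5 edges.
Computing the (4 x 4) cofactor determinant gives 3.

3


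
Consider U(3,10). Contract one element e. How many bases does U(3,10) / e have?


Contracting e from U(3,10) gives U(2,9).
Bases of U(2,9) = C(9,2) = 9! / (2! * 7!) = 36.

36


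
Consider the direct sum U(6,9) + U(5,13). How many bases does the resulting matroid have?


Bases of a direct sum M1 + M2: |B| = |B(M1)| * |B(M2)|.
|B(U(6,9))| = C(9,6) = 84.
|B(U(5,13))| = C(13,5) = 1287.
Total bases = 84 * 1287 = 108108.

108108


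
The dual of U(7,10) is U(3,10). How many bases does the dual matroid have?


The dual of U(r,n) is U(n-r, n) = U(3,10).
Bases of U(3,10) are all (3)-element subsets.
|B(M*)| = C(10,3) = 10! / (3! * 7!) = 120.

120


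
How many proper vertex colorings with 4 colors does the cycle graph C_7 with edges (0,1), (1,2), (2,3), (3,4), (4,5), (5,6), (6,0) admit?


P(C_7, k) = (k-1)^7 + (-1)^7*(k-1).
P(4) = (3)^7 - 3
= 2187 - 3 = 2184.

2184


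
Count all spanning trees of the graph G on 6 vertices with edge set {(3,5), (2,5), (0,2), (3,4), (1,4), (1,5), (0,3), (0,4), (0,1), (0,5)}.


By Kirchhoff's matrix tree theorem, the number of spanning trees equals
the determinant of any cofactor of the Laplacian matrix L.
G has 6 vertices and 10 edges.
Computing the (5 x 5) cofactor determinant gives 111.

111


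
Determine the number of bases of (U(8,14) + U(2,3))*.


(M1+M2)* = M1* + M2*.
M1* = U(6,14), bases: C(14,6) = 3003.
M2* = U(1,3), bases: C(3,1) = 3.
|B(M*)| = 3003 * 3 = 9009.

9009


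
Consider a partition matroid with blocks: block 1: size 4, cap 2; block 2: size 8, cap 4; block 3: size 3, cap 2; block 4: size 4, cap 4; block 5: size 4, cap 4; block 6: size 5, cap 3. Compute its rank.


Rank of a partition matroid = sum of min(|Si|, ci) for each block.
= min(4,2) + min(8,4) + min(3,2) + min(4,4) + min(4,4) + min(5,3)
= 2 + 4 + 2 + 4 + 4 + 3
= 19.

19


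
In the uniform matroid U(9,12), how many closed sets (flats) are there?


Flats of U(9,12): every subset of size < 9 is a flat, plus E itself.
Count = (12 choose 0) + (12 choose 1) + (12 choose 2) + (12 choose 3) + (12 choose 4) + (12 choose 5) + (12 choose 6) + (12 choose 7) + (12 choose 8) + 1
     = 1 + 12 + 66 + 220 + 495 + 792 + 924 + 792 + 495 + 1
     = 3798.

3798


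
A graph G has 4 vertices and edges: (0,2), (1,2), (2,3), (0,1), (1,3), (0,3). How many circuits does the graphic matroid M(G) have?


A circuit in a graphic matroid = edge set of a simple cycle.
G has 4 vertices and 6 edges.
Enumerating all minimal edge subsets forming cycles...
Total circuits found: 7.

7


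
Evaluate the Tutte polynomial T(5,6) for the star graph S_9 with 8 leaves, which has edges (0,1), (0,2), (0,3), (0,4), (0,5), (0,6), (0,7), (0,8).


A star on 9 vertices is a tree with 8 edges.
T(x,y) = x^(8) for any tree.
T(5,6) = 5^8 = 390625.

390625


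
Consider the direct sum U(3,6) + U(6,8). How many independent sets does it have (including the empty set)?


For a direct sum, |I(M1+M2)| = |I(M1)| * |I(M2)|.
|I(U(3,6))| = sum C(6,k) for k=0..3 = 42.
|I(U(6,8))| = sum C(8,k) for k=0..6 = 247.
Total = 42 * 247 = 10374.

10374


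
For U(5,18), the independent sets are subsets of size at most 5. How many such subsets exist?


Independent sets of U(5,18) are all subsets of size <= 5.
Count = (18 choose 0) + (18 choose 1) + (18 choose 2) + (18 choose 3) + (18 choose 4) + (18 choose 5)
     = 1 + 18 + 153 + 816 + 3060 + 8568
     = 12616.

12616


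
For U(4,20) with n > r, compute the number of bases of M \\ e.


Deleting e from U(4,20) gives U(4,19) since n > r.
Bases of U(4,19) = (19 choose 4) = 3876.

3876


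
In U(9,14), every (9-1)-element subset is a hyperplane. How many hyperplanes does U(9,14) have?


Hyperplanes of U(9,14) are flats of rank 8.
In a uniform matroid, these are exactly the (8)-element subsets.
Count = C(14,8) = 14! / (8! * 6!) = 3003.

3003


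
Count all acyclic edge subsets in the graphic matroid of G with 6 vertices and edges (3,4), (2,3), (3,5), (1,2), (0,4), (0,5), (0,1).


An independent set in a graphic matroid is an acyclic edge subset.
G has 6 vertices and 7 edges.
Enumerate all 2^7 = 128 subsets, checking for acyclicity.
Total independent sets = 114.

114


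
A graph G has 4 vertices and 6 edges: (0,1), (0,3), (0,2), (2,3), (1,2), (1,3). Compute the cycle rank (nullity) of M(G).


Cycle rank (nullity) = |E| - r(M) = |E| - (|V| - c).
|E| = 6, |V| = 4, c = 1.
Nullity = 6 - (4 - 1) = 6 - 3 = 3.

3


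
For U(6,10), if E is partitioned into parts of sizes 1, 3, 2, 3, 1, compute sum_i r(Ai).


r(Ai) = min(|Ai|, 6) for each part.
Sum = min(1,6) + min(3,6) + min(2,6) + min(3,6) + min(1,6)
    = 1 + 3 + 2 + 3 + 1
    = 10.

10


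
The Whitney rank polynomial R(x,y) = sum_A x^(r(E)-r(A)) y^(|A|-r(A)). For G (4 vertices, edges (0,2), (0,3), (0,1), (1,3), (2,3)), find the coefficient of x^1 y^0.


R(x,y) = sum over A in 2^E of x^(r(E)-r(A)) * y^(|A|-r(A)).
G has 4 vertices, 5 edges. r(E) = 3.
Enumerate all 2^5 = 32 subsets.
Count subsets with r(E)-r(A)=1 and |A|-r(A)=0: 10.

10


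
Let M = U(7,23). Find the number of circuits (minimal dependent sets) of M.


In U(7,23), circuits are the (8)-element subsets.
Any set of 8 elements is dependent, and removing any one element gives
an independent set of size 7, so it is a minimal dependent set.
Number of circuits = C(23,8) = 490314.

490314


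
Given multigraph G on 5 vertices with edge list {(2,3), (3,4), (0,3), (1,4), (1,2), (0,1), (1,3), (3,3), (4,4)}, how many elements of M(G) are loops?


In a graphic matroid, a loop is a self-loop edge (u,u) with rank 0.
Examining all 9 edges for self-loops...
Self-loops found: (3,3), (4,4)
Number of loops = 2.

2


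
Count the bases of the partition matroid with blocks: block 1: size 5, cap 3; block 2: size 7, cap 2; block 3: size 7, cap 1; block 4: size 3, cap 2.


A basis picks exactly ci elements from block i.
Number of bases = product of C(|Si|, ci).
= C(5,3) * C(7,2) * C(7,1) * C(3,2)
= 10 * 21 * 7 * 3
= 4410.

4410


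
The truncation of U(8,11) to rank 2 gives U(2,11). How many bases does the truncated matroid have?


Truncating U(8,11) to rank 2 gives U(2,11).
Bases of U(2,11) are all 2-element subsets of 11 elements.
Number of bases = C(11,2) = 11! / (2! * 9!) = 55.

55


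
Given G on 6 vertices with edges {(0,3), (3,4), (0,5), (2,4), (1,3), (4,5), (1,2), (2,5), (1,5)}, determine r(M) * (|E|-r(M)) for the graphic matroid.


r(M) = |V| - c = 6 - 1 = 5.
nullity = |E| - r(M) = 9 - 5 = 4.
Product = 5 * 4 = 20.

20


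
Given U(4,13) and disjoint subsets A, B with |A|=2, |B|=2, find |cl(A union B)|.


|A union B| = 2 + 2 = 4 (disjoint).
In U(4,13), cl(S) = S if |S| < 4, else cl(S) = E.
Since 4 >= 4, cl(A union B) = E.
|cl(A union B)| = 13.

13


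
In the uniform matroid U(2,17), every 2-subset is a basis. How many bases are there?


Bases of U(2,17) are all 2-element subsets of the 17-element ground set.
Number of bases = C(17,2).
C(17,2) = (17 * 16) / (1 * 2) = 136.

136


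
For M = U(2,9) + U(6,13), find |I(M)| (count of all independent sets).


For a direct sum, |I(M1+M2)| = |I(M1)| * |I(M2)|.
|I(U(2,9))| = sum C(9,k) for k=0..2 = 46.
|I(U(6,13))| = sum C(13,k) for k=0..6 = 4096.
Total = 46 * 4096 = 188416.

188416


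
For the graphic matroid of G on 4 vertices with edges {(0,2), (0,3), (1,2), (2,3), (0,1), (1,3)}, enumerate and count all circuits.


A circuit in a graphic matroid = edge set of a simple cycle.
G has 4 vertices and 6 edges.
Enumerating all minimal edge subsets forming cycles...
Total circuits found: 7.

7


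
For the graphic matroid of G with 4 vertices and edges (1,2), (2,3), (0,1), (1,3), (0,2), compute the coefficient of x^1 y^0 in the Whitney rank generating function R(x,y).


R(x,y) = sum over A in 2^E of x^(r(E)-r(A)) * y^(|A|-r(A)).
G has 4 vertices, 5 edges. r(E) = 3.
Enumerate all 2^5 = 32 subsets.
Count subsets with r(E)-r(A)=1 and |A|-r(A)=0: 10.

10


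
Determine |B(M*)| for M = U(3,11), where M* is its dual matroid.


The dual of U(r,n) is U(n-r, n) = U(8,11).
Bases of U(8,11) are all (8)-element subsets.
|B(M*)| = (11 choose 8) = 165.

165


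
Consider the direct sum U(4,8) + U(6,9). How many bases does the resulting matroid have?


Bases of a direct sum M1 + M2: |B| = |B(M1)| * |B(M2)|.
|B(U(4,8))| = C(8,4) = 70.
|B(U(6,9))| = C(9,6) = 84.
Total bases = 70 * 84 = 5880.

5880


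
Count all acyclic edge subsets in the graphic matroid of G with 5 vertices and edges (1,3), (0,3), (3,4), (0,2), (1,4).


An independent set in a graphic matroid is an acyclic edge subset.
G has 5 vertices and 5 edges.
Enumerate all 2^5 = 32 subsets, checking for acyclicity.
Total independent sets = 28.

28


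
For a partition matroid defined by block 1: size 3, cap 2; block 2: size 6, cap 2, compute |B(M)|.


A basis picks exactly ci elements from block i.
Number of bases = product of C(|Si|, ci).
= C(3,2) * C(6,2)
= 3 * 15
= 45.

45


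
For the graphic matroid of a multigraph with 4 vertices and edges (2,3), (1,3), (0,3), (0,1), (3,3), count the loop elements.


In a graphic matroid, a loop is a self-loop edge (u,u) with rank 0.
Examining all 5 edges for self-loops...
Self-loops found: (3,3)
Number of loops = 1.

1


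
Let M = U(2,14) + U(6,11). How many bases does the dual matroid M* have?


(M1+M2)* = M1* + M2*.
M1* = U(12,14), bases: C(14,12) = 91.
M2* = U(5,11), bases: C(11,5) = 462.
|B(M*)| = 91 * 462 = 42042.

42042


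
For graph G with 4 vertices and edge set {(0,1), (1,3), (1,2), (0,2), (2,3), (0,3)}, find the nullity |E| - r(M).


Cycle rank (nullity) = |E| - r(M) = |E| - (|V| - c).
|E| = 6, |V| = 4, c = 1.
Nullity = 6 - (4 - 1) = 6 - 3 = 3.

3


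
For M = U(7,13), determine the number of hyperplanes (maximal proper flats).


Hyperplanes of U(7,13) are flats of rank 6.
In a uniform matroid, these are exactly the (6)-element subsets.
Count = C(13,6) = 13! / (6! * 7!) = 1716.

1716


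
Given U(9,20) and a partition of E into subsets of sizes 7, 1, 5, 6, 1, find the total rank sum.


r(Ai) = min(|Ai|, 9) for each part.
Sum = min(7,9) + min(1,9) + min(5,9) + min(6,9) + min(1,9)
    = 7 + 1 + 5 + 6 + 1
    = 20.

20


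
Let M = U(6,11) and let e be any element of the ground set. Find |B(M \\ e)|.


Deleting e from U(6,11) gives U(6,10) since n > r.
Bases of U(6,10) = C(10,6) = 10! / (6! * 4!) = 210.

210


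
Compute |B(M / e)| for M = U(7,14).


Contracting e from U(7,14) gives U(6,13).
Bases of U(6,13) = (13 choose 6) = 1716.

1716


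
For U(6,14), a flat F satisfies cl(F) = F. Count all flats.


Flats of U(6,14): every subset of size < 6 is a flat, plus E itself.
Count = (14 choose 0) + (14 choose 1) + (14 choose 2) + (14 choose 3) + (14 choose 4) + (14 choose 5) + 1
     = 1 + 14 + 91 + 364 + 1001 + 2002 + 1
     = 3474.

3474
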